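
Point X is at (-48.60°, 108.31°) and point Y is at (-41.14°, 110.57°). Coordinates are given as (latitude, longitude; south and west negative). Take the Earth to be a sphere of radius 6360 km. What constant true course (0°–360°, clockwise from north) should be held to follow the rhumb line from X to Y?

Δψ = ln[tan(π/4+φ₂/2)/tan(π/4+φ₁/2)] = +0.1841
Δλ = +0.0394 rad (taken the short way round)
course = atan2(Δλ, Δψ) = 12.09°

12.1°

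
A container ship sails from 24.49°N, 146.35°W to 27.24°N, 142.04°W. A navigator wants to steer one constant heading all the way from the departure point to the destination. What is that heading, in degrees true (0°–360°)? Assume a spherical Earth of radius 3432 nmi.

54.7°

Meridional parts: M(φ₁)=+0.4411, M(φ₂)=+0.4944 → ΔM = +0.0533;  Δλ = +0.0752 rad
tan C = Δλ / ΔM = +1.4101 → C = 54.66°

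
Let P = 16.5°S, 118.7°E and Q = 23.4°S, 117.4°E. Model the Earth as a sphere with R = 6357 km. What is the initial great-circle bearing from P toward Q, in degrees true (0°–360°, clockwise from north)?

θ = atan2( sin Δλ·cos φ₂ ,  cos φ₁ sin φ₂ − sin φ₁ cos φ₂ cos Δλ )
  = atan2(-0.0208, -0.1202) = 189.83°

189.8°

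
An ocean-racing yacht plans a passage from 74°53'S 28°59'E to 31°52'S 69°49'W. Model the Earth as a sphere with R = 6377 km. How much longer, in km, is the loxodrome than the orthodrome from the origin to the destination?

638 km

Great circle: cos σ = sin φ₁ sin φ₂ + cos φ₁ cos φ₂ cos Δλ,  σ = 1.0749 rad → d_gc = 6854.8 km
Rhumb line: Δψ = +1.4325, q = Δφ/Δψ = 0.5241, d_rh = R√(Δφ²+q²Δλ²) = 7492.6 km
Excess = 7492.6 − 6854.8 = 637.8 ≈ 638 km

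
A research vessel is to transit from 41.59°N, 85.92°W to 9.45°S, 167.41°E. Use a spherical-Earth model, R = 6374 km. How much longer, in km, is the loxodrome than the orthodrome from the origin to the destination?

Great circle: cos σ = sin φ₁ sin φ₂ + cos φ₁ cos φ₂ cos Δλ,  σ = 1.8972 rad → d_gc = 12092.6 km
Rhumb line: Δψ = -0.9653, q = Δφ/Δψ = 0.9229, d_rh = R√(Δφ²+q²Δλ²) = 12336.0 km
Excess = 12336.0 − 12092.6 = 243.4 ≈ 243 km

243 km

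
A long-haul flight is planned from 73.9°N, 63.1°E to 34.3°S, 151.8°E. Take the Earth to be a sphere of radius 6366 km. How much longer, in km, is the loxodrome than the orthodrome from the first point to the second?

398 km

Great circle: cos σ = sin φ₁ sin φ₂ + cos φ₁ cos φ₂ cos Δλ,  σ = 2.1368 rad → d_gc = 13602.59 km
Rhumb line: Δψ = -2.5939, q = Δφ/Δψ = 0.7280, d_rh = R√(Δφ²+q²Δλ²) = 14000.13 km
Excess = 14000.13 − 13602.59 = 397.54 ≈ 398 km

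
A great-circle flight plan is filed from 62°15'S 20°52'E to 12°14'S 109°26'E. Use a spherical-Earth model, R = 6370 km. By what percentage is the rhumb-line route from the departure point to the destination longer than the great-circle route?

Great circle: σ = 1.3706 rad → d_gc = Rσ = 8730.4 km
Rhumb: Δφ = +0.8730, Δλ = +1.5458, Δψ = +1.1832, q = Δφ/Δψ = 0.7378 → d_rh = R√(Δφ²+q²Δλ²) = 9148.8 km
Excess = (9148.8 − 8730.4) / 8730.4 = 418.4 / 8730.4 = 4.79% ≈ 4.8%

4.8%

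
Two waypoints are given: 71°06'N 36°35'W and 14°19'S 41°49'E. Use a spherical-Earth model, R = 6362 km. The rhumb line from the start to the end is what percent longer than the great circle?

Great circle: σ = 1.7425 rad → d_gc = Rσ = 11085.6 km
Rhumb: Δφ = -1.4908, Δλ = +1.3683, Δψ = -2.0456, q = Δφ/Δψ = 0.7288 → d_rh = R√(Δφ²+q²Δλ²) = 11410.8 km
Excess = (11410.8 − 11085.6) / 11085.6 = 325.2 / 11085.6 = 2.93% ≈ 2.9%

2.9%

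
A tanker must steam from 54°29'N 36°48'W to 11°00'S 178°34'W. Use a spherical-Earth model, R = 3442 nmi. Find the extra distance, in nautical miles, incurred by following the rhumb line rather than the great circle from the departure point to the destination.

664 nmi

Great circle: cos σ = sin φ₁ sin φ₂ + cos φ₁ cos φ₂ cos Δλ,  σ = 2.2184 rad → d_gc = 7635.62 nmi
Rhumb line: Δψ = -1.3318, q = Δφ/Δψ = 0.8582, d_rh = R√(Δφ²+q²Δλ²) = 8300.06 nmi
Excess = 8300.06 − 7635.62 = 664.44 ≈ 664 nmi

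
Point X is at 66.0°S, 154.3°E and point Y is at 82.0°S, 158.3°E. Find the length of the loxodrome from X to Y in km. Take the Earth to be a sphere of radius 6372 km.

1783 km

Δψ = ln[tan(π/4+φ₂/2)/tan(π/4+φ₁/2)] = -1.1118;  Δφ = -0.2793 rad,  Δλ = +0.0698 rad
q = Δφ/Δψ = 0.2512
d = R·√(Δφ² + q²Δλ²) = 6372·0.27980 = 1783 km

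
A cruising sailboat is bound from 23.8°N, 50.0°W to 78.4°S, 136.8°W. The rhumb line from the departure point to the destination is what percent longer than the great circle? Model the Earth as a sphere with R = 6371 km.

3.9%

Great circle: σ = 1.9660 rad → d_gc = Rσ = 12525.6 km
Rhumb: Δφ = -1.7837, Δλ = -1.5149, Δψ = -2.7148, q = Δφ/Δψ = 0.6570 → d_rh = R√(Δφ²+q²Δλ²) = 13013.8 km
Excess = (13013.8 − 12525.6) / 12525.6 = 488.2 / 12525.6 = 3.90% ≈ 3.9%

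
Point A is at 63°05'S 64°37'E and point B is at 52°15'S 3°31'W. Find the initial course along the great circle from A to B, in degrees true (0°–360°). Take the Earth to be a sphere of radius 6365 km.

N = sin Δλ·cos φ₂ = -0.5682;  D = cos φ₁ sin φ₂ − sin φ₁ cos φ₂ cos Δλ = -0.1546
initial course = atan2(N, D) = 254.78°

254.8°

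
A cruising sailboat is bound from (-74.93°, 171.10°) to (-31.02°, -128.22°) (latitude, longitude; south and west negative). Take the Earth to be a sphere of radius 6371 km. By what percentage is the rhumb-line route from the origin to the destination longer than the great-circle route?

Great circle: σ = 0.9189 rad → d_gc = Rσ = 5854.1 km
Rhumb: Δφ = +0.7664, Δλ = +1.0591, Δψ = +1.4529, q = Δφ/Δψ = 0.5275 → d_rh = R√(Δφ²+q²Δλ²) = 6042.0 km
Excess = (6042.0 − 5854.1) / 5854.1 = 187.9 / 5854.1 = 3.21% ≈ 3.2%

3.2%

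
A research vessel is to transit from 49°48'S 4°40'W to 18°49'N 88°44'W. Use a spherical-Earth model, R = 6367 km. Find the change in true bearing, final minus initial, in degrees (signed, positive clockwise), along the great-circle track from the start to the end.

+32.5°

At departure: θ₁ = atan2(sin Δλ cos φ₂, cos φ₁ sin φ₂ − sin φ₁ cos φ₂ cos Δλ) = 286.73°
At arrival: θ₂ = atan2(sin Δλ cos φ₁, −cos φ₂ sin φ₁ + sin φ₂ cos φ₁ cos Δλ) = 319.23°
Δθ = θ₂ − θ₁ = +32.5°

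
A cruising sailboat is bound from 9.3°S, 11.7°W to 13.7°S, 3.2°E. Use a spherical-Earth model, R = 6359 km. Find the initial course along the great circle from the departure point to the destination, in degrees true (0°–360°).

θ = atan2( sin Δλ·cos φ₂ ,  cos φ₁ sin φ₂ − sin φ₁ cos φ₂ cos Δλ )
  = atan2(+0.2498, -0.0820) = 108.17°

108.2°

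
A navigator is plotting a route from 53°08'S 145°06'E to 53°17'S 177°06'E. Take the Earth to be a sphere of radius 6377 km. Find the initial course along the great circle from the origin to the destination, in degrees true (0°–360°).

103.4°

θ = atan2( sin Δλ·cos φ₂ ,  cos φ₁ sin φ₂ − sin φ₁ cos φ₂ cos Δλ )
  = atan2(+0.3168, -0.0753) = 103.37°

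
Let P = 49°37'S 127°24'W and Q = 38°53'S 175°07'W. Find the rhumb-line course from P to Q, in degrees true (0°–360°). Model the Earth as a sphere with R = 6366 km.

287.5°

Δψ = ln[tan(π/4+φ₂/2)/tan(π/4+φ₁/2)] = +0.2626
Δλ = -0.8328 rad (taken the short way round)
course = atan2(Δλ, Δψ) = 287.50°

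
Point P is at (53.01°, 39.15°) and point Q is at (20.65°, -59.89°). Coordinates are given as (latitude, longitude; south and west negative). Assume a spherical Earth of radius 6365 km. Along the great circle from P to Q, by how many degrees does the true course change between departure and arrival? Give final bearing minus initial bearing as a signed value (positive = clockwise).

-72.4°

At departure: θ₁ = atan2(sin Δλ cos φ₂, cos φ₁ sin φ₂ − sin φ₁ cos φ₂ cos Δλ) = 289.63°
At arrival: θ₂ = atan2(sin Δλ cos φ₁, −cos φ₂ sin φ₁ + sin φ₂ cos φ₁ cos Δλ) = 217.27°
Δθ = θ₂ − θ₁ = -72.4°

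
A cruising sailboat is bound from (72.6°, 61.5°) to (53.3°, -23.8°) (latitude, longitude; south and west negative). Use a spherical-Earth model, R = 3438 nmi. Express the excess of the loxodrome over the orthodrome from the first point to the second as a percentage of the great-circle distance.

Great circle: σ = 0.6766 rad → d_gc = Rσ = 2326.0 nmi
Rhumb: Δφ = -0.3368, Δλ = -1.4888, Δψ = -0.7736, q = Δφ/Δψ = 0.4354 → d_rh = R√(Δφ²+q²Δλ²) = 2511.6 nmi
Excess = (2511.6 − 2326.0) / 2326.0 = 185.6 / 2326.0 = 7.98% ≈ 8.0%

8.0%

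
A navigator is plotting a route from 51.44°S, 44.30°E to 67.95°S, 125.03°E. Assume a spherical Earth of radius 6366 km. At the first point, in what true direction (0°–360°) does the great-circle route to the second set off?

145.1°

θ = atan2( sin Δλ·cos φ₂ ,  cos φ₁ sin φ₂ − sin φ₁ cos φ₂ cos Δλ )
  = atan2(+0.3705, -0.5305) = 145.07°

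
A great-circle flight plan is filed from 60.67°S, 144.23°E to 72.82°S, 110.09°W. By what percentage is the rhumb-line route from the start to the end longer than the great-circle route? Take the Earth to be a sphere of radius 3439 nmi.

13.6%

Great circle: σ = 0.6537 rad → d_gc = Rσ = 2248.2 nmi
Rhumb: Δφ = -0.2121, Δλ = +1.8445, Δψ = -0.5495, q = Δφ/Δψ = 0.3859 → d_rh = R√(Δφ²+q²Δλ²) = 2554.1 nmi
Excess = (2554.1 − 2248.2) / 2248.2 = 305.9 / 2248.2 = 13.61% ≈ 13.6%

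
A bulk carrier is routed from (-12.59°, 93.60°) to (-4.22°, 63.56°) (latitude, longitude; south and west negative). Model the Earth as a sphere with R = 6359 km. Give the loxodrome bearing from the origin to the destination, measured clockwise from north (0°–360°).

285.7°

Meridional parts: M(φ₁)=-0.2215, M(φ₂)=-0.0737 → ΔM = +0.1478;  Δλ = -0.5243 rad
tan C = Δλ / ΔM = -3.5472 → C = 285.74°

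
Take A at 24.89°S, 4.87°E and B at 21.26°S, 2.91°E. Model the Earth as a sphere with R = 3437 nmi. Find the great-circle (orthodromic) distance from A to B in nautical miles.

Haversine: a = sin²(Δφ/2)+cos φ₁ cos φ₂ sin²(Δλ/2) = 0.00125;  σ = 2·atan2(√a,√(1−a))
σ = 4.053° → d = Rσ = 3437·0.07074 = 243 nmi

243 nmi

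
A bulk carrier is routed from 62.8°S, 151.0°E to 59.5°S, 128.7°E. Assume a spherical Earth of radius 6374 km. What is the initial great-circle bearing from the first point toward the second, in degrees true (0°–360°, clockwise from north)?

277.0°

θ = atan2( sin Δλ·cos φ₂ ,  cos φ₁ sin φ₂ − sin φ₁ cos φ₂ cos Δλ )
  = atan2(-0.1926, +0.0238) = 277.05°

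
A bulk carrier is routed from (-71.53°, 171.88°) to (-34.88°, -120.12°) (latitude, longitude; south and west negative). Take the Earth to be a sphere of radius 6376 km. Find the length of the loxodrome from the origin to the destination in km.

Δψ = ln[tan(π/4+φ₂/2)/tan(π/4+φ₁/2)] = +1.1662;  Δφ = +0.6397 rad,  Δλ = +1.1868 rad
q = Δφ/Δψ = 0.5485
d = R·√(Δφ² + q²Δλ²) = 6376·0.91264 = 5819 km

5819 km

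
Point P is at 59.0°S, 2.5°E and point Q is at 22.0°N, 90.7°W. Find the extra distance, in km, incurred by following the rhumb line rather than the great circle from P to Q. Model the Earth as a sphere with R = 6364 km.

279 km

Great circle: cos σ = sin φ₁ sin φ₂ + cos φ₁ cos φ₂ cos Δλ,  σ = 1.9260 rad → d_gc = 12256.90 km
Rhumb line: Δψ = +1.6763, q = Δφ/Δψ = 0.8433, d_rh = R√(Δφ²+q²Δλ²) = 12536.37 km
Excess = 12536.37 − 12256.90 = 279.47 ≈ 279 km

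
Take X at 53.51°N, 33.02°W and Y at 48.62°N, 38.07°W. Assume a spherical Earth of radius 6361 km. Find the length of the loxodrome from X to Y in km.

647 km

Rhumb course C = atan2(Δλ, Δψ) with Δψ = ln[tan(π/4+φ₂/2)/tan(π/4+φ₁/2)] = -0.1360, Δλ = -0.0881 → C = 212.95°
d = R·|Δφ| / |cos C| = 6361·0.08535 / 0.83913 = 647 km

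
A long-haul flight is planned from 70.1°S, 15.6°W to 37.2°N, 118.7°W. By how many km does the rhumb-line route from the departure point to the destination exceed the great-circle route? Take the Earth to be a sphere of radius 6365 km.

473 km

Great circle: cos σ = sin φ₁ sin φ₂ + cos φ₁ cos φ₂ cos Δλ,  σ = 2.2523 rad → d_gc = 14335.8 km
Rhumb line: Δψ = +2.4409, q = Δφ/Δψ = 0.7672, d_rh = R√(Δφ²+q²Δλ²) = 14809.0 km
Excess = 14809.0 − 14335.8 = 473.2 ≈ 473 km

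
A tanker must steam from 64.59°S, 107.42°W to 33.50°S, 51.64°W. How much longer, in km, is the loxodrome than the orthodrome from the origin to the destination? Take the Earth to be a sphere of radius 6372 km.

124 km

Great circle: cos σ = sin φ₁ sin φ₂ + cos φ₁ cos φ₂ cos Δλ,  σ = 0.7957 rad → d_gc = 5070.35 km
Rhumb line: Δψ = +0.8685, q = Δφ/Δψ = 0.6248, d_rh = R√(Δφ²+q²Δλ²) = 5193.95 km
Excess = 5193.95 − 5070.35 = 123.60 ≈ 124 km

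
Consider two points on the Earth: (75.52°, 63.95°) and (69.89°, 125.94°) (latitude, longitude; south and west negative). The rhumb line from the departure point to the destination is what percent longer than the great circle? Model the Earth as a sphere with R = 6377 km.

Great circle: σ = 0.3189 rad → d_gc = Rσ = 2033.6 km
Rhumb: Δφ = -0.0983, Δλ = +1.0819, Δψ = -0.3334, q = Δφ/Δψ = 0.2947 → d_rh = R√(Δφ²+q²Δλ²) = 2127.5 km
Excess = (2127.5 − 2033.6) / 2033.6 = 93.9 / 2033.6 = 4.62% ≈ 4.6%

4.6%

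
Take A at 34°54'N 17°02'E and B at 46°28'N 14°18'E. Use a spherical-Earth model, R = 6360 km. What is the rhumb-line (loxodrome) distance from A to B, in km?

Rhumb course C = atan2(Δλ, Δψ) with Δψ = ln[tan(π/4+φ₂/2)/tan(π/4+φ₁/2)] = +0.2673, Δλ = -0.0477 → C = 349.88°
d = R·|Δφ| / |cos C| = 6360·0.20188 / 0.98445 = 1304 km

1304 km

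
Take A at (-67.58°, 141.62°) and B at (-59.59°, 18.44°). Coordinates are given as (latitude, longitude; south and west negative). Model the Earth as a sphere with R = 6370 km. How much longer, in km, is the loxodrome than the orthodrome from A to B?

Great circle: cos σ = sin φ₁ sin φ₂ + cos φ₁ cos φ₂ cos Δλ,  σ = 0.8071 rad → d_gc = 5141.3 km
Rhumb line: Δψ = +0.3158, q = Δφ/Δψ = 0.4416, d_rh = R√(Δφ²+q²Δλ²) = 6112.1 km
Excess = 6112.1 − 5141.3 = 970.8 ≈ 971 km

971 km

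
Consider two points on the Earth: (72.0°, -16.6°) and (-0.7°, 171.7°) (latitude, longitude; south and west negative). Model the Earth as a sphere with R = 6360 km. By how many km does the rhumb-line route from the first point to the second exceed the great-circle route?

Great circle: cos σ = sin φ₁ sin φ₂ + cos φ₁ cos φ₂ cos Δλ,  σ = 1.8938 rad → d_gc = 12044.3 km
Rhumb line: Δψ = -1.8549, q = Δφ/Δψ = 0.6840, d_rh = R√(Δφ²+q²Δλ²) = 15332.7 km
Excess = 15332.7 − 12044.3 = 3288.4 ≈ 3288 km

3288 km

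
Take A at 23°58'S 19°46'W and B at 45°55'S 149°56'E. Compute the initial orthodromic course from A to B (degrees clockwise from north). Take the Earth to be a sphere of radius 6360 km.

θ = atan2( sin Δλ·cos φ₂ ,  cos φ₁ sin φ₂ − sin φ₁ cos φ₂ cos Δλ )
  = atan2(+0.1244, -0.9344) = 172.42°

172.4°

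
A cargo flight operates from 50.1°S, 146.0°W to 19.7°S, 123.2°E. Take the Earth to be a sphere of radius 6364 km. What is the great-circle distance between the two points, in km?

Haversine: a = sin²(Δφ/2)+cos φ₁ cos φ₂ sin²(Δλ/2) = 0.37491;  σ = 2·atan2(√a,√(1−a))
σ = 75.512° → d = Rσ = 6364·1.31793 = 8387 km

8387 km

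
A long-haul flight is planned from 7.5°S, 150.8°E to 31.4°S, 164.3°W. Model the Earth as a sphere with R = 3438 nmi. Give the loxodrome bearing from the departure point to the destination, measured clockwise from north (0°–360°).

Δψ = ln[tan(π/4+φ₂/2)/tan(π/4+φ₁/2)] = -0.4464
Δλ = +0.7837 rad (taken the short way round)
course = atan2(Δλ, Δψ) = 119.67°

119.7°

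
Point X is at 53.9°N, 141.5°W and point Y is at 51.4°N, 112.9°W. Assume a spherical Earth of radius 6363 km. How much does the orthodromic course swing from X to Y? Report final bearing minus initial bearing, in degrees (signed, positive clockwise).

+22.9°

Initial bearing θ₁ = atan2(sin Δλ cos φ₂, cos φ₁ sin φ₂ − sin φ₁ cos φ₂ cos Δλ) = 86.57°
Final bearing θ₂ = (initial bearing from the destination back to the start) + 180° = 109.49°
Δθ = θ₂ − θ₁ = +22.9°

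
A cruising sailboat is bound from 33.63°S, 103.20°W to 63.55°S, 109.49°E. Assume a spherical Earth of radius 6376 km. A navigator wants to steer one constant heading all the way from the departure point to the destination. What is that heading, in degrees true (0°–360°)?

Δψ = ln[tan(π/4+φ₂/2)/tan(π/4+φ₁/2)] = -0.8242
Δλ = -2.5710 rad (taken the short way round)
course = atan2(Δλ, Δψ) = 252.22°

252.2°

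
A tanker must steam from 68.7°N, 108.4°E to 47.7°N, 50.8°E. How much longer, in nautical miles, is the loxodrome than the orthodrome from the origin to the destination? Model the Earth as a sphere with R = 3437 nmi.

Great circle: cos σ = sin φ₁ sin φ₂ + cos φ₁ cos φ₂ cos Δλ,  σ = 0.6092 rad → d_gc = 2093.8 nmi
Rhumb line: Δψ = -0.7214, q = Δφ/Δψ = 0.5081, d_rh = R√(Δφ²+q²Δλ²) = 2160.7 nmi
Excess = 2160.7 − 2093.8 = 66.9 ≈ 67 nmi

67 nmi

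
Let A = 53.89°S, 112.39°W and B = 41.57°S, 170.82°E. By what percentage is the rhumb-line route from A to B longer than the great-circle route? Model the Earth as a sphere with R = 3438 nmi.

Great circle: σ = 0.8804 rad → d_gc = Rσ = 3026.9 nmi
Rhumb: Δφ = +0.2150, Δλ = -1.3402, Δψ = +0.3218, q = Δφ/Δψ = 0.6682 → d_rh = R√(Δφ²+q²Δλ²) = 3166.2 nmi
Excess = (3166.2 − 3026.9) / 3026.9 = 139.3 / 3026.9 = 4.60% ≈ 4.6%

4.6%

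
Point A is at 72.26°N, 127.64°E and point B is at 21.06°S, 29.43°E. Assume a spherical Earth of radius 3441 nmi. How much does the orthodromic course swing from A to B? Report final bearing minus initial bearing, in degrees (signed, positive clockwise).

-72.0°

At departure: θ₁ = atan2(sin Δλ cos φ₂, cos φ₁ sin φ₂ − sin φ₁ cos φ₂ cos Δλ) = 271.08°
At arrival: θ₂ = atan2(sin Δλ cos φ₁, −cos φ₂ sin φ₁ + sin φ₂ cos φ₁ cos Δλ) = 199.05°
Δθ = θ₂ − θ₁ = -72.0°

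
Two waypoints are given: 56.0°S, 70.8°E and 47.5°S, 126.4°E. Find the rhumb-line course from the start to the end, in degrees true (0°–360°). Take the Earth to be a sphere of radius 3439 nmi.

76.1°

Δψ = ln[tan(π/4+φ₂/2)/tan(π/4+φ₁/2)] = +0.2406
Δλ = +0.9704 rad (taken the short way round)
course = atan2(Δλ, Δψ) = 76.08°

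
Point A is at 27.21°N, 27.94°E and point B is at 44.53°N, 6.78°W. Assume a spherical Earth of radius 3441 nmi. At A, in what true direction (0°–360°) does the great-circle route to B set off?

θ = atan2( sin Δλ·cos φ₂ ,  cos φ₁ sin φ₂ − sin φ₁ cos φ₂ cos Δλ )
  = atan2(-0.4060, +0.3557) = 311.22°

311.2°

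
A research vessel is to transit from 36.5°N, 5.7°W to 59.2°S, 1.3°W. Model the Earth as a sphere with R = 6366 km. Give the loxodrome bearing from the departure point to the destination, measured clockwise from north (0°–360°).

Δψ = ln[tan(π/4+φ₂/2)/tan(π/4+φ₁/2)] = -1.9745
Δλ = +0.0768 rad (taken the short way round)
course = atan2(Δλ, Δψ) = 177.77°

177.8°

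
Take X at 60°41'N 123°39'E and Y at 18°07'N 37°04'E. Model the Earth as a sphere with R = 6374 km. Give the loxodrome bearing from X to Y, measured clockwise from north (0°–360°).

236.0°

Meridional parts: M(φ₁)=+1.3411, M(φ₂)=+0.3216 → ΔM = -1.0195;  Δλ = -1.5112 rad
tan C = Δλ / ΔM = +1.4823 → C = 236.00°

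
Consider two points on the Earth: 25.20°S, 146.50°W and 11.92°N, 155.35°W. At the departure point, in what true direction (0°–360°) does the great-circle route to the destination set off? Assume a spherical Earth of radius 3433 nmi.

θ = atan2( sin Δλ·cos φ₂ ,  cos φ₁ sin φ₂ − sin φ₁ cos φ₂ cos Δλ )
  = atan2(-0.1505, +0.5985) = 345.88°

345.9°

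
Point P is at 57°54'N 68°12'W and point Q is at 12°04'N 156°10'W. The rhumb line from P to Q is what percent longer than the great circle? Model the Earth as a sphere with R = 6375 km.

4.2%

Great circle: σ = 1.3740 rad → d_gc = Rσ = 8759.3 km
Rhumb: Δφ = -0.7999, Δλ = -1.5353, Δψ = -1.0337, q = Δφ/Δψ = 0.7739 → d_rh = R√(Δφ²+q²Δλ²) = 9131.1 km
Excess = (9131.1 − 8759.3) / 8759.3 = 371.8 / 8759.3 = 4.24% ≈ 4.2%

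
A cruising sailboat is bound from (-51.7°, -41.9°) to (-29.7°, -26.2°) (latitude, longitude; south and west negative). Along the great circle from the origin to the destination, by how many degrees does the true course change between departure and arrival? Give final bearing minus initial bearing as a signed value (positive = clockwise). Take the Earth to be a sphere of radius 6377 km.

At departure: θ₁ = atan2(sin Δλ cos φ₂, cos φ₁ sin φ₂ − sin φ₁ cos φ₂ cos Δλ) = 33.95°
At arrival: θ₂ = atan2(sin Δλ cos φ₁, −cos φ₂ sin φ₁ + sin φ₂ cos φ₁ cos Δλ) = 23.48°
Δθ = θ₂ − θ₁ = -10.5°

-10.5°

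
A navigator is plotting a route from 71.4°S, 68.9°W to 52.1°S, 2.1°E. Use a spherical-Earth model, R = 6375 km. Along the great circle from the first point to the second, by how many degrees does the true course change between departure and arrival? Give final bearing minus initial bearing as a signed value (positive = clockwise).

At departure: θ₁ = atan2(sin Δλ cos φ₂, cos φ₁ sin φ₂ − sin φ₁ cos φ₂ cos Δλ) = 96.11°
At arrival: θ₂ = atan2(sin Δλ cos φ₁, −cos φ₂ sin φ₁ + sin φ₂ cos φ₁ cos Δλ) = 31.08°
Δθ = θ₂ − θ₁ = -65.0°

-65.0°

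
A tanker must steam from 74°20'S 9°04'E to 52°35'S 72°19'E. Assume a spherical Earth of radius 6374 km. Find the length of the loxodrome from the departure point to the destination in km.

Δψ = ln[tan(π/4+φ₂/2)/tan(π/4+φ₁/2)] = +0.9008;  Δφ = +0.3796 rad,  Δλ = +1.1039 rad
q = Δφ/Δψ = 0.4214
d = R·√(Δφ² + q²Δλ²) = 6374·0.60044 = 3827 km

3827 km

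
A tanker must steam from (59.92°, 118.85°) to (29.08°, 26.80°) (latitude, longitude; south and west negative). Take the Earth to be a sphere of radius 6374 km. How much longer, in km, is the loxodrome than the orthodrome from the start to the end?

473 km

Great circle: cos σ = sin φ₁ sin φ₂ + cos φ₁ cos φ₂ cos Δλ,  σ = 1.1539 rad → d_gc = 7355.1 km
Rhumb line: Δψ = -0.7833, q = Δφ/Δψ = 0.6872, d_rh = R√(Δφ²+q²Δλ²) = 7828.5 km
Excess = 7828.5 − 7355.1 = 473.4 ≈ 473 km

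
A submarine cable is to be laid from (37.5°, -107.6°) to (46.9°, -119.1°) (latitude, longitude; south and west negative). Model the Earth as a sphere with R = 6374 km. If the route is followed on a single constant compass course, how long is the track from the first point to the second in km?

Rhumb course C = atan2(Δλ, Δψ) with Δψ = ln[tan(π/4+φ₂/2)/tan(π/4+φ₁/2)] = +0.2221, Δλ = -0.2007 → C = 317.90°
d = R·|Δφ| / |cos C| = 6374·0.16406 / 0.74196 = 1409 km

1409 km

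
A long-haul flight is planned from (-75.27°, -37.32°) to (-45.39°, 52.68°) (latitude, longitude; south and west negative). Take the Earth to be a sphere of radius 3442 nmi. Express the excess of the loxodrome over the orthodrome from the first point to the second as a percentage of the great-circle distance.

Great circle: σ = 0.8114 rad → d_gc = Rσ = 2792.7 nmi
Rhumb: Δφ = +0.5215, Δλ = +1.5708, Δψ = +1.1549, q = Δφ/Δψ = 0.4515 → d_rh = R√(Δφ²+q²Δλ²) = 3030.2 nmi
Excess = (3030.2 − 2792.7) / 2792.7 = 237.5 / 2792.7 = 8.50% ≈ 8.5%

8.5%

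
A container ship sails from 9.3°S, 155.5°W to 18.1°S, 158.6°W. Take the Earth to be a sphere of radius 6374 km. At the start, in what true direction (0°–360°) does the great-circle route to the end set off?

198.5°

N = sin Δλ·cos φ₂ = -0.0514;  D = cos φ₁ sin φ₂ − sin φ₁ cos φ₂ cos Δλ = -0.1532
initial course = atan2(N, D) = 198.55°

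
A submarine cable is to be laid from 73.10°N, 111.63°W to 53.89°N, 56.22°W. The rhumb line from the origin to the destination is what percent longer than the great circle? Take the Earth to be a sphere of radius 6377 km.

3.2%

Great circle: σ = 0.5151 rad → d_gc = Rσ = 3284.6 km
Rhumb: Δφ = -0.3353, Δλ = +0.9671, Δψ = -0.7859, q = Δφ/Δψ = 0.4266 → d_rh = R√(Δφ²+q²Δλ²) = 3390.3 km
Excess = (3390.3 − 3284.6) / 3284.6 = 105.7 / 3284.6 = 3.22% ≈ 3.2%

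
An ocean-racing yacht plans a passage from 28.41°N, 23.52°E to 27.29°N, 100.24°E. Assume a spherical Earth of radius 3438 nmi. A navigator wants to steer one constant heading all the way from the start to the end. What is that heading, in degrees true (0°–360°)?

Δψ = ln[tan(π/4+φ₂/2)/tan(π/4+φ₁/2)] = -0.0221
Δλ = +1.3390 rad (taken the short way round)
course = atan2(Δλ, Δψ) = 90.95°

90.9°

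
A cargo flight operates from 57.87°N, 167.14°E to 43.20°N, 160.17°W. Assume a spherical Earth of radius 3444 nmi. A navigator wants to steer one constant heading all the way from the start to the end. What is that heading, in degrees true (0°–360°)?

Δψ = ln[tan(π/4+φ₂/2)/tan(π/4+φ₁/2)] = -0.4073
Δλ = +0.5705 rad (taken the short way round)
course = atan2(Δλ, Δψ) = 125.52°

125.5°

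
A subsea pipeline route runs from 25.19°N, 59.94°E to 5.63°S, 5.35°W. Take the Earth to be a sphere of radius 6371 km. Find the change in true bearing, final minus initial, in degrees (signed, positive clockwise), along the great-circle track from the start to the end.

-12.9°

At departure: θ₁ = atan2(sin Δλ cos φ₂, cos φ₁ sin φ₂ − sin φ₁ cos φ₂ cos Δλ) = 253.61°
At arrival: θ₂ = atan2(sin Δλ cos φ₁, −cos φ₂ sin φ₁ + sin φ₂ cos φ₁ cos Δλ) = 240.73°
Δθ = θ₂ − θ₁ = -12.9°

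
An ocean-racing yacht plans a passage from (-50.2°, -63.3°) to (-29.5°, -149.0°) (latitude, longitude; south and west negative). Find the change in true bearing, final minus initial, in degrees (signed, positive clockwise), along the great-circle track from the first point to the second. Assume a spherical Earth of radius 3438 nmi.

+62.3°

Initial bearing θ₁ = atan2(sin Δλ cos φ₂, cos φ₁ sin φ₂ − sin φ₁ cos φ₂ cos Δλ) = 253.02°
Final bearing θ₂ = (initial bearing from the destination back to the start) + 180° = 315.30°
Δθ = θ₂ − θ₁ = +62.3°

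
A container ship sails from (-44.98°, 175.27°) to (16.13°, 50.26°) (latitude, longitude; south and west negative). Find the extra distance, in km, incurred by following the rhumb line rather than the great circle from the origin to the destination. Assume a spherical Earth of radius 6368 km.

417 km

Great circle: cos σ = sin φ₁ sin φ₂ + cos φ₁ cos φ₂ cos Δλ,  σ = 2.1972 rad → d_gc = 13991.7 km
Rhumb line: Δψ = +1.1662, q = Δφ/Δψ = 0.9146, d_rh = R√(Δφ²+q²Δλ²) = 14408.3 km
Excess = 14408.3 − 13991.7 = 416.6 ≈ 417 km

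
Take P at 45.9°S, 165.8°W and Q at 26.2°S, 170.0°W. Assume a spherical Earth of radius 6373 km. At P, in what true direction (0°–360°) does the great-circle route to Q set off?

θ = atan2( sin Δλ·cos φ₂ ,  cos φ₁ sin φ₂ − sin φ₁ cos φ₂ cos Δλ )
  = atan2(-0.0657, +0.3354) = 348.91°

348.9°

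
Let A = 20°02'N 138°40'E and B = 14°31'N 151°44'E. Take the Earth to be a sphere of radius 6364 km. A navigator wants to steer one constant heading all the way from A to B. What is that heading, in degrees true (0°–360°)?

113.9°

Meridional parts: M(φ₁)=+0.3570, M(φ₂)=+0.2561 → ΔM = -0.1009;  Δλ = +0.2281 rad
tan C = Δλ / ΔM = -2.2607 → C = 113.86°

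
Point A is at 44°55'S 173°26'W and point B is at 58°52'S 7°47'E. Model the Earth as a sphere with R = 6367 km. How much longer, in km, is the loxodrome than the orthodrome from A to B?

Great circle: cos σ = sin φ₁ sin φ₂ + cos φ₁ cos φ₂ cos Δλ,  σ = 1.3301 rad → d_gc = 8469.0 km
Rhumb line: Δψ = -0.3987, q = Δφ/Δψ = 0.6106, d_rh = R√(Δφ²+q²Δλ²) = 12229.8 km
Excess = 12229.8 − 8469.0 = 3760.8 ≈ 3761 km

3761 km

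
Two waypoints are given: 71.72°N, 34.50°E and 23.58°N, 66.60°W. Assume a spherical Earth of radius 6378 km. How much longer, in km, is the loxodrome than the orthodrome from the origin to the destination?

698 km

Great circle: cos σ = sin φ₁ sin φ₂ + cos φ₁ cos φ₂ cos Δλ,  σ = 1.2403 rad → d_gc = 7910.7 km
Rhumb line: Δψ = -1.4033, q = Δφ/Δψ = 0.5987, d_rh = R√(Δφ²+q²Δλ²) = 8609.1 km
Excess = 8609.1 − 7910.7 = 698.4 ≈ 698 km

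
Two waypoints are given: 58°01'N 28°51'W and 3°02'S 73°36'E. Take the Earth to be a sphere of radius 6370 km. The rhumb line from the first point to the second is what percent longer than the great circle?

4.6%

Great circle: σ = 1.7304 rad → d_gc = Rσ = 11022.6 km
Rhumb: Δφ = -1.0655, Δλ = +1.7881, Δψ = -1.3027, q = Δφ/Δψ = 0.8179 → d_rh = R√(Δφ²+q²Δλ²) = 11526.8 km
Excess = (11526.8 − 11022.6) / 11022.6 = 504.2 / 11022.6 = 4.57% ≈ 4.6%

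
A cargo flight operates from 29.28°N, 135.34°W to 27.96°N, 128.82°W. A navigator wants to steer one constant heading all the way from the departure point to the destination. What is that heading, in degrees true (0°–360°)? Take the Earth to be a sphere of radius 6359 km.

Meridional parts: M(φ₁)=+0.5348, M(φ₂)=+0.5086 → ΔM = -0.0262;  Δλ = +0.1138 rad
tan C = Δλ / ΔM = -4.3357 → C = 102.99°

103.0°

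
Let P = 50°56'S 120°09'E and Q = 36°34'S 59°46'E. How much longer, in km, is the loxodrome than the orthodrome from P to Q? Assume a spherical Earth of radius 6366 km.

119 km

Great circle: cos σ = sin φ₁ sin φ₂ + cos φ₁ cos φ₂ cos Δλ,  σ = 0.7775 rad → d_gc = 4949.3 km
Rhumb line: Δψ = +0.3497, q = Δφ/Δψ = 0.7170, d_rh = R√(Δφ²+q²Δλ²) = 5068.1 km
Excess = 5068.1 − 4949.3 = 118.8 ≈ 119 km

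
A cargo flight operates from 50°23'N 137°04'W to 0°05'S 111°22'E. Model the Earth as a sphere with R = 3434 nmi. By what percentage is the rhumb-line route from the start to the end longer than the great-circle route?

Great circle: σ = 1.8085 rad → d_gc = Rσ = 6210.5 nmi
Rhumb: Δφ = -0.8808, Δλ = -1.9472, Δψ = -1.0226, q = Δφ/Δψ = 0.8614 → d_rh = R√(Δφ²+q²Δλ²) = 6505.5 nmi
Excess = (6505.5 − 6210.5) / 6210.5 = 295.0 / 6210.5 = 4.75002% ≈ 4.8%

4.8%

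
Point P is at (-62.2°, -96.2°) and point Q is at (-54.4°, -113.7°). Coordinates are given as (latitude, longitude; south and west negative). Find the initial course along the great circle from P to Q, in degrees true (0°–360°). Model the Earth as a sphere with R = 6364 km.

302.6°

N = sin Δλ·cos φ₂ = -0.1750;  D = cos φ₁ sin φ₂ − sin φ₁ cos φ₂ cos Δλ = +0.1119
initial course = atan2(N, D) = 302.58°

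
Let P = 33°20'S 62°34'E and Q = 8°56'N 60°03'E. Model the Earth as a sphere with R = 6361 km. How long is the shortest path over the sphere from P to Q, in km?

Haversine: a = sin²(Δφ/2)+cos φ₁ cos φ₂ sin²(Δλ/2) = 0.13039;  σ = 2·atan2(√a,√(1−a))
σ = 42.334° → d = Rσ = 6361·0.73888 = 4700 km

4700 km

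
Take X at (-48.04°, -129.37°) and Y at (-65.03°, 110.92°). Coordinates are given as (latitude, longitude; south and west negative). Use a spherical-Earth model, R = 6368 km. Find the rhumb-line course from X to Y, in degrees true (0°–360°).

Meridional parts: M(φ₁)=-0.9585, M(φ₂)=-1.5077 → ΔM = -0.5492;  Δλ = -2.0893 rad
tan C = Δλ / ΔM = +3.8044 → C = 255.27°

255.3°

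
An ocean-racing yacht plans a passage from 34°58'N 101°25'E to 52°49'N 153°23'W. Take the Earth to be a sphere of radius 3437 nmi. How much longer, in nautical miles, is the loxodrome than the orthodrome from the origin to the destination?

366 nmi

Great circle: cos σ = sin φ₁ sin φ₂ + cos φ₁ cos φ₂ cos Δλ,  σ = 1.2379 rad → d_gc = 4254.8 nmi
Rhumb line: Δψ = +0.4374, q = Δφ/Δψ = 0.7123, d_rh = R√(Δφ²+q²Δλ²) = 4620.6 nmi
Excess = 4620.6 − 4254.8 = 365.8 ≈ 366 nmi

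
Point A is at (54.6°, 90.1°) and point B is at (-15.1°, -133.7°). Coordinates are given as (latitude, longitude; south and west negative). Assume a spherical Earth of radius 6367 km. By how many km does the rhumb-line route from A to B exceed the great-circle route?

Great circle: cos σ = sin φ₁ sin φ₂ + cos φ₁ cos φ₂ cos Δλ,  σ = 2.2345 rad → d_gc = 14226.8 km
Rhumb line: Δψ = -1.4088, q = Δφ/Δψ = 0.8635, d_rh = R√(Δφ²+q²Δλ²) = 15192.2 km
Excess = 15192.2 − 14226.8 = 965.4 ≈ 965 km

965 km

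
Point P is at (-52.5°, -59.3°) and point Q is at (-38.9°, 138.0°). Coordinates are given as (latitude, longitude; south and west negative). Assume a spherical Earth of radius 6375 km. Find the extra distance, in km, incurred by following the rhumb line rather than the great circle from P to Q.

2920 km

Great circle: cos σ = sin φ₁ sin φ₂ + cos φ₁ cos φ₂ cos Δλ,  σ = 1.5249 rad → d_gc = 9721.3 km
Rhumb line: Δψ = +0.3424, q = Δφ/Δψ = 0.6933, d_rh = R√(Δφ²+q²Δλ²) = 12641.5 km
Excess = 12641.5 − 9721.3 = 2920.2 ≈ 2920 km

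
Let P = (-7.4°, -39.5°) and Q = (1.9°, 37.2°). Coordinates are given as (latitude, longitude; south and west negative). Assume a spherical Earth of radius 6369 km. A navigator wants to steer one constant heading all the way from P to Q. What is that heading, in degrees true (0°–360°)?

83.1°

Δψ = ln[tan(π/4+φ₂/2)/tan(π/4+φ₁/2)] = +0.1627
Δλ = +1.3387 rad (taken the short way round)
course = atan2(Δλ, Δψ) = 83.07°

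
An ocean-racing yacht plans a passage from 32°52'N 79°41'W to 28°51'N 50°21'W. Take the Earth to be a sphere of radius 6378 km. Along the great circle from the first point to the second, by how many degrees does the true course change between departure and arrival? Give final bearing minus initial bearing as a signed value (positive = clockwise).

+15.3°

At departure: θ₁ = atan2(sin Δλ cos φ₂, cos φ₁ sin φ₂ − sin φ₁ cos φ₂ cos Δλ) = 91.22°
At arrival: θ₂ = atan2(sin Δλ cos φ₁, −cos φ₂ sin φ₁ + sin φ₂ cos φ₁ cos Δλ) = 106.52°
Δθ = θ₂ − θ₁ = +15.3°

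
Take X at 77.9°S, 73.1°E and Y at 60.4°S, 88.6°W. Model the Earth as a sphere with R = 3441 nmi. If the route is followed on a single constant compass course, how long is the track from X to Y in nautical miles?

Rhumb course C = atan2(Δλ, Δψ) with Δψ = ln[tan(π/4+φ₂/2)/tan(π/4+φ₁/2)] = +0.9134, Δλ = -2.8222 → C = 287.93°
d = R·|Δφ| / |cos C| = 3441·0.30543 / 0.30793 = 3413 nmi

3413 nmi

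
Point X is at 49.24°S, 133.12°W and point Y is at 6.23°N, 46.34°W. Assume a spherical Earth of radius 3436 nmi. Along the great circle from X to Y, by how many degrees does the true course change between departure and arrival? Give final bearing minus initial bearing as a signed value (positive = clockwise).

-42.8°

Initial bearing θ₁ = atan2(sin Δλ cos φ₂, cos φ₁ sin φ₂ − sin φ₁ cos φ₂ cos Δλ) = 83.50°
Final bearing θ₂ = (initial bearing from the destination back to the start) + 180° = 40.73°
Δθ = θ₂ − θ₁ = -42.8°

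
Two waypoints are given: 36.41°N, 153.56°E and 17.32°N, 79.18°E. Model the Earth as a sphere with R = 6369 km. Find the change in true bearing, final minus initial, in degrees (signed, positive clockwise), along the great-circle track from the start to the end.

At departure: θ₁ = atan2(sin Δλ cos φ₂, cos φ₁ sin φ₂ − sin φ₁ cos φ₂ cos Δλ) = 275.41°
At arrival: θ₂ = atan2(sin Δλ cos φ₁, −cos φ₂ sin φ₁ + sin φ₂ cos φ₁ cos Δλ) = 237.06°
Δθ = θ₂ − θ₁ = -38.3°

-38.3°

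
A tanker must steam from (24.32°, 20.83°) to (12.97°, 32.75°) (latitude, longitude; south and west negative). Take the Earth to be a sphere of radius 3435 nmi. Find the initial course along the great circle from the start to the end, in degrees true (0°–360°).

133.1°

θ = atan2( sin Δλ·cos φ₂ ,  cos φ₁ sin φ₂ − sin φ₁ cos φ₂ cos Δλ )
  = atan2(+0.2013, -0.1881) = 133.07°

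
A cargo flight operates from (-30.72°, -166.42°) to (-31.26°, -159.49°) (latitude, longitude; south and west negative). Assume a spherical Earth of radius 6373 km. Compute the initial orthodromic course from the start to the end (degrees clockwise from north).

97.0°

N = sin Δλ·cos φ₂ = +0.1031;  D = cos φ₁ sin φ₂ − sin φ₁ cos φ₂ cos Δλ = -0.0126
initial course = atan2(N, D) = 96.97°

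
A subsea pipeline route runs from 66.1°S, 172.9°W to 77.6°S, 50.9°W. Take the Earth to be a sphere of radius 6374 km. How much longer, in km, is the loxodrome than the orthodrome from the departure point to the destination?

706 km

Great circle: cos σ = sin φ₁ sin φ₂ + cos φ₁ cos φ₂ cos Δλ,  σ = 0.5608 rad → d_gc = 3574.6 km
Rhumb line: Δψ = -0.6669, q = Δφ/Δψ = 0.3010, d_rh = R√(Δφ²+q²Δλ²) = 4280.3 km
Excess = 4280.3 − 3574.6 = 705.7 ≈ 706 km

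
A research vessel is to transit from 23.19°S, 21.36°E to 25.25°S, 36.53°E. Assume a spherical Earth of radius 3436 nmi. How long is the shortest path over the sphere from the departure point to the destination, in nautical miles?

cos σ = sin φ₁ sin φ₂ + cos φ₁ cos φ₂ cos Δλ
      = sin(-23.19°)sin(-25.25°) + cos(-23.19°)cos(-25.25°)cos(15.17°) = 0.9704
σ = 13.979° → d = Rσ = 3436·0.24398 = 838 nmi

838 nmi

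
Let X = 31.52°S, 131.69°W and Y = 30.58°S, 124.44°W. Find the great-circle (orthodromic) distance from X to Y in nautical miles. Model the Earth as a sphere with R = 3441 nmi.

377 nmi

cos σ = sin φ₁ sin φ₂ + cos φ₁ cos φ₂ cos Δλ
      = sin(-31.52°)sin(-30.58°) + cos(-31.52°)cos(-30.58°)cos(7.25°) = 0.9940
σ = 6.281° → d = Rσ = 3441·0.10962 = 377 nmi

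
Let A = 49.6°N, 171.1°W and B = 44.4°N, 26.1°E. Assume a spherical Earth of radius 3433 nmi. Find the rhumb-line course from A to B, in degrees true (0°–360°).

267.3°

Meridional parts: M(φ₁)=+0.9999, M(φ₂)=+0.8666 → ΔM = -0.1332;  Δλ = -2.8414 rad
tan C = Δλ / ΔM = +21.3276 → C = 267.32°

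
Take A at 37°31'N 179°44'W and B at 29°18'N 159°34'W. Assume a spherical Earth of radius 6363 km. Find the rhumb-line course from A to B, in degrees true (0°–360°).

Meridional parts: M(φ₁)=+0.7073, M(φ₂)=+0.5352 → ΔM = -0.1721;  Δλ = +0.3520 rad
tan C = Δλ / ΔM = -2.0455 → C = 116.05°

116.1°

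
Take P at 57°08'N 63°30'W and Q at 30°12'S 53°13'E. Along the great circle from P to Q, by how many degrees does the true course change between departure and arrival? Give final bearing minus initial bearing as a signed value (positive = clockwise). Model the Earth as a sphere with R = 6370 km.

At departure: θ₁ = atan2(sin Δλ cos φ₂, cos φ₁ sin φ₂ − sin φ₁ cos φ₂ cos Δλ) = 86.04°
At arrival: θ₂ = atan2(sin Δλ cos φ₁, −cos φ₂ sin φ₁ + sin φ₂ cos φ₁ cos Δλ) = 141.21°
Δθ = θ₂ − θ₁ = +55.2°

+55.2°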